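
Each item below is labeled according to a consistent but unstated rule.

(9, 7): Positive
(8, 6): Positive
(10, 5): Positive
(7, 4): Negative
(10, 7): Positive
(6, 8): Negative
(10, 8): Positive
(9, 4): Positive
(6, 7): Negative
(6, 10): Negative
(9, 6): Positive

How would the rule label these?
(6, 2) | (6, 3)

The rule appears to be: first ≥ 8.
(6, 2): first 6, does not pass → Negative. (6, 3): first 6, does not pass → Negative.

Negative, Negative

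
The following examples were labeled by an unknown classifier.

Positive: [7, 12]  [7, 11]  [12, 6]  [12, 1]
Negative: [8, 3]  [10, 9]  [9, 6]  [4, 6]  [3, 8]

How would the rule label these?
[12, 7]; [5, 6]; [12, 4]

The classifier is using: max ≥ 11.
[12, 7]: max 12 — qualifies, so Positive. [5, 6]: max 6 — fails this test, so Negative. [12, 4]: max 12 — qualifies, so Positive.

Positive, Negative, Positive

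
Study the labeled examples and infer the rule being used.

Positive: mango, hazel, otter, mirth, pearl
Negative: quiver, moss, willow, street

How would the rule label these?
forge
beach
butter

The distinguishing property — odd length — holds for all the 'Positive' cases and none of the 'Negative' cases.
forge → length 5 → Positive.
beach → length 5 → Positive.
butter → length 6 → Negative.

Positive, Positive, Negative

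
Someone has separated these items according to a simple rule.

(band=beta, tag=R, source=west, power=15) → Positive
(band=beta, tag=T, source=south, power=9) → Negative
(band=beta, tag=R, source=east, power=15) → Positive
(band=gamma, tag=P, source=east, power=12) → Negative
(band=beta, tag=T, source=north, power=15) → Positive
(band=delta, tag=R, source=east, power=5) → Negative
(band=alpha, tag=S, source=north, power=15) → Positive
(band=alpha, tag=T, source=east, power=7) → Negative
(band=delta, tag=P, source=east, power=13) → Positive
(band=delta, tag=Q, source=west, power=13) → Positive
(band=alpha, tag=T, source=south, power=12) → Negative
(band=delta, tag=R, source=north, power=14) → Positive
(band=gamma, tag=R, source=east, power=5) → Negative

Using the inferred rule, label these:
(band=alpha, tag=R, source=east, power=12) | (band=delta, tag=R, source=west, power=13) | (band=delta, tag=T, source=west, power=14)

The pattern is that an item is 'Positive' exactly when: power ≥ 13.

Negative, Positive, Positive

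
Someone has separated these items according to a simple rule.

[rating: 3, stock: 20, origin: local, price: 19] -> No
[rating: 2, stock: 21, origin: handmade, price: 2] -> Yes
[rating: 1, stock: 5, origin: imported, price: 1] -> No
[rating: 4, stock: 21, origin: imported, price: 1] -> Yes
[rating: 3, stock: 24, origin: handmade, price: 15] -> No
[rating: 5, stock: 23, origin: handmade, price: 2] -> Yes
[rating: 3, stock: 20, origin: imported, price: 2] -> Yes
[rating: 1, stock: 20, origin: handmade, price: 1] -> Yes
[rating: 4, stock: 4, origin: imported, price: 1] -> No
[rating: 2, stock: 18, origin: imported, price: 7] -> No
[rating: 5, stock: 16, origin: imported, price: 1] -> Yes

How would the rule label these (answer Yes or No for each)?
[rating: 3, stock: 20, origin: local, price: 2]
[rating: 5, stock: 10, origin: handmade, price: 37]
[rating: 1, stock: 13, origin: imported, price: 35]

Yes, No, No

'Yes' ⟺ stock ≥ 16 AND price ≤ 2.
Yes: [rating: 3, stock: 20, origin: local, price: 2], since stock = 20, price = 2.
No: [rating: 5, stock: 10, origin: handmade, price: 37], since stock = 10, price = 37.
No: [rating: 1, stock: 13, origin: imported, price: 35], since stock = 13, price = 35.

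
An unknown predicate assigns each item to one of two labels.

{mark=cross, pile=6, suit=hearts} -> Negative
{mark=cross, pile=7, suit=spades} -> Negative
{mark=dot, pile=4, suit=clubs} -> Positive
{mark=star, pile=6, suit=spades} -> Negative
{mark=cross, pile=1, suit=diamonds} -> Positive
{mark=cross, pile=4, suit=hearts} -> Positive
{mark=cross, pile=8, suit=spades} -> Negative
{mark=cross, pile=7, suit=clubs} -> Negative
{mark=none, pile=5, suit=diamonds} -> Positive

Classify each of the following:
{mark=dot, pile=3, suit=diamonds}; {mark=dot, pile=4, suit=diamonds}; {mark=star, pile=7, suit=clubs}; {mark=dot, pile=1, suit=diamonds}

All 'Positive' examples share one property — pile ≤ 5 — and every 'Negative' example lacks it.
{mark=dot, pile=3, suit=diamonds}: pile = 3 — has this property, so Positive. {mark=dot, pile=4, suit=diamonds}: pile = 4 — has this property, so Positive. {mark=star, pile=7, suit=clubs}: pile = 7 — does not satisfy this, so Negative. {mark=dot, pile=1, suit=diamonds}: pile = 1 — has this property, so Positive.

Positive, Positive, Negative, Positive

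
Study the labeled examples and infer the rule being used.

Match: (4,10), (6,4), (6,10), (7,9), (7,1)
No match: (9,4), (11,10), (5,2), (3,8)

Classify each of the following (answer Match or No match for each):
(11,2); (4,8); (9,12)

Looking at the examples, the only property every 'Match' case has and every 'No match' case lacks is: sum is even.
No match: (11,2), since 11+2 = 13. Match: (4,8), since 4+8 = 12. No match: (9,12), since 9+12 = 21.

No match, Match, No match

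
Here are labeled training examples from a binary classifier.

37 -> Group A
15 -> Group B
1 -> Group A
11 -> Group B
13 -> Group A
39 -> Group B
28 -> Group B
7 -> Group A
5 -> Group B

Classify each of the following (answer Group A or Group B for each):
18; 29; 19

The distinguishing property — ≡ 1 (mod 6) — holds for all the 'Group A' cases and none of the 'Group B' cases.

Group B, Group B, Group A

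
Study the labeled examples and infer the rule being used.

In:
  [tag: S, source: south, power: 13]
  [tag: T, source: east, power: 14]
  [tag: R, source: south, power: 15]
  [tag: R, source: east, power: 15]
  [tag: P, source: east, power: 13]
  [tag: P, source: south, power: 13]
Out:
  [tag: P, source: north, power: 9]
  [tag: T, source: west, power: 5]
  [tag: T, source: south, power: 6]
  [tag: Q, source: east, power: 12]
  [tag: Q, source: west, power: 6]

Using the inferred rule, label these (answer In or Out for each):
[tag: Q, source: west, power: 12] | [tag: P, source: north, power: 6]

Out, Out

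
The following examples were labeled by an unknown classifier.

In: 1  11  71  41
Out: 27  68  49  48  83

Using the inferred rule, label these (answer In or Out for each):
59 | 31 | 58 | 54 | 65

The classifier is using: ends in digit 1.

Out, In, Out, Out, Out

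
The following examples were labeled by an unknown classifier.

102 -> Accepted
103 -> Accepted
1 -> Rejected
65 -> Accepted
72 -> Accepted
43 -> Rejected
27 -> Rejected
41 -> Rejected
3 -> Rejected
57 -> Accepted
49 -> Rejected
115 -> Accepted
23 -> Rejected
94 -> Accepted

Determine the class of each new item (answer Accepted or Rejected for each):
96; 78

The pattern is that an item is 'Accepted' exactly when: at least 57.
96: 96 ≥ 57, fits → Accepted. 78: 78 ≥ 57, fits → Accepted.

Accepted, Accepted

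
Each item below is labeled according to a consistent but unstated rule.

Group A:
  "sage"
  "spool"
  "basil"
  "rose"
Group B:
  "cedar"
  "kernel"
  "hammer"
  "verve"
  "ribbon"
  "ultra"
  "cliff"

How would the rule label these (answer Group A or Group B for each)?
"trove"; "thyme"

One predicate separates the groups cleanly: contains 's'.
"trove": Group B (no 's'). "thyme": Group B (no 's').

Group B, Group B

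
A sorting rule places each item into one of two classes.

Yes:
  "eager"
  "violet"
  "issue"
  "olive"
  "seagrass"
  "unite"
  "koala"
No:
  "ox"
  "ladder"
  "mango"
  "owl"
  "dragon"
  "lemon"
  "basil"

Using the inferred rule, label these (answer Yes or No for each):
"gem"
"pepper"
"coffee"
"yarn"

One predicate separates the groups cleanly: has ≥ 3 vowels.
"gem": 1 vowel, doesn't match → No.
"pepper": 2 vowels, doesn't match → No.
"coffee": 3 vowels, passes → Yes.
"yarn": 1 vowel, doesn't match → No.

No, No, Yes, No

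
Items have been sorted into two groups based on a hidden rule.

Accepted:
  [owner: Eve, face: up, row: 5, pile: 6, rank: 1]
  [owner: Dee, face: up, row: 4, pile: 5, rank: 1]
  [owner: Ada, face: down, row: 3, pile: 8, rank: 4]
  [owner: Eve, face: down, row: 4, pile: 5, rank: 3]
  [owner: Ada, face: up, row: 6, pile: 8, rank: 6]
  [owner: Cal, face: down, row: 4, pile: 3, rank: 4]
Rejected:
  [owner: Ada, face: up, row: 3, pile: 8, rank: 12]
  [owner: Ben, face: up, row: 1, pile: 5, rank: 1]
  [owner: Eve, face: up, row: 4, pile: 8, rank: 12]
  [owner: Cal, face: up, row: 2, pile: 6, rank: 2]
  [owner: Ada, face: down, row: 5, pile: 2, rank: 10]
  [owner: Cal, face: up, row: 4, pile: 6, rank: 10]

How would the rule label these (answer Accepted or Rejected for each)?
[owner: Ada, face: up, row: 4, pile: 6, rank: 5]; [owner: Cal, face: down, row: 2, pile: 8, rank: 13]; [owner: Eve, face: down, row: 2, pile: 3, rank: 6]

The rule appears to be: row ≥ 3 AND rank ≤ 6.

Accepted, Rejected, Rejected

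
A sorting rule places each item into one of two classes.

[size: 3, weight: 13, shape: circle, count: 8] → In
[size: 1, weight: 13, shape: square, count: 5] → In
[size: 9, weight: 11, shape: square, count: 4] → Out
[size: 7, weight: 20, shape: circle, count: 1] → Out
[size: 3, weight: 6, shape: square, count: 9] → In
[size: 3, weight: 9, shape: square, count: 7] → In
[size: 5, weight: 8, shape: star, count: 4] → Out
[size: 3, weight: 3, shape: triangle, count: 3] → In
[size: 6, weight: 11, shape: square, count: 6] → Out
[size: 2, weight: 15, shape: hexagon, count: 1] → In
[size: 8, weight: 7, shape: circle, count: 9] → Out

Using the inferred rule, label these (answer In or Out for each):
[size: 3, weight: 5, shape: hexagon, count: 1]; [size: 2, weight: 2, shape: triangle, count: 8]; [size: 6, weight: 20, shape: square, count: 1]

In, In, Out

All 'In' examples share one property — size ≤ 3 — and every 'Out' example lacks it.
[size: 3, weight: 5, shape: hexagon, count: 1] — size = 3, hence In. [size: 2, weight: 2, shape: triangle, count: 8] — size = 2, hence In. [size: 6, weight: 20, shape: square, count: 1] — size = 6, hence Out.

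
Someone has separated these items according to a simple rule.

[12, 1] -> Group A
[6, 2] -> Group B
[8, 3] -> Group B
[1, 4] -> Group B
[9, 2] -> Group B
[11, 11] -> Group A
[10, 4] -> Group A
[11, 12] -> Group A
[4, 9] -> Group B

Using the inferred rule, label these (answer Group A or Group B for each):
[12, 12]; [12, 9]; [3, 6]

Every 'Group A' example satisfies: first ≥ 10. None of the 'Group B' examples do.
[12, 12]: Group A (first 12). [12, 9]: Group A (first 12). [3, 6]: Group B (first 3).

Group A, Group A, Group B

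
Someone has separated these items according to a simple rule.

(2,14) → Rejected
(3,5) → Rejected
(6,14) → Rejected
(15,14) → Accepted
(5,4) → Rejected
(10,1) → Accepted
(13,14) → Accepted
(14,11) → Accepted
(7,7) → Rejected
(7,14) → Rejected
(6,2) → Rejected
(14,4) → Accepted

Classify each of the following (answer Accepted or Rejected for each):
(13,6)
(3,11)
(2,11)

Accepted, Rejected, Rejected

'Accepted' ⟺ first ≥ 10.
(13,6) → first 13 → Accepted. (3,11) → first 3 → Rejected. (2,11) → first 2 → Rejected.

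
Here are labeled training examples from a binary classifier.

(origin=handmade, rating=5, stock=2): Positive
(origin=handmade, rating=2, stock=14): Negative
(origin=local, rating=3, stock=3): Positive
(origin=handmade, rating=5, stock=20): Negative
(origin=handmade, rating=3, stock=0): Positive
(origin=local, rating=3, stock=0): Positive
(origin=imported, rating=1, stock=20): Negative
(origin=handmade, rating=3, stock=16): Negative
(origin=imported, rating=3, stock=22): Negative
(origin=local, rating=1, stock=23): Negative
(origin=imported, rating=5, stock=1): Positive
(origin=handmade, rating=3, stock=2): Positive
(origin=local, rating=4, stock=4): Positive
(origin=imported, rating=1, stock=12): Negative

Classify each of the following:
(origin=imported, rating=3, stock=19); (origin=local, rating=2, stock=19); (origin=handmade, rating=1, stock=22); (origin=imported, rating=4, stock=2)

Negative, Negative, Negative, Positive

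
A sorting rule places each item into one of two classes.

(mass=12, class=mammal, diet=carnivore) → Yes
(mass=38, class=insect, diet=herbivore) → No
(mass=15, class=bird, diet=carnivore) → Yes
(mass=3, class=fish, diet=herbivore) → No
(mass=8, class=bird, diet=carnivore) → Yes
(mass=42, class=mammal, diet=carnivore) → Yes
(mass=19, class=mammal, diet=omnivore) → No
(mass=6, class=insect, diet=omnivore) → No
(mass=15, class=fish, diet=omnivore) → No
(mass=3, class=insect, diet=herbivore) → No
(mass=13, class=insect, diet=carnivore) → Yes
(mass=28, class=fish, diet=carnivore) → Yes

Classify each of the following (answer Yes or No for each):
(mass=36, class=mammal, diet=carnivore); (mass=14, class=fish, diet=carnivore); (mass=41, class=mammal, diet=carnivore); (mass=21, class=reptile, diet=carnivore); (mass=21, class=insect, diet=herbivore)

Yes, Yes, Yes, Yes, No

A rule that fits every label: diet is carnivore — true of each 'Yes' example, false of each 'No' one.
(mass=36, class=mammal, diet=carnivore): diet is carnivore, checks out → Yes.
(mass=14, class=fish, diet=carnivore): diet is carnivore, checks out → Yes.
(mass=41, class=mammal, diet=carnivore): diet is carnivore, checks out → Yes.
(mass=21, class=reptile, diet=carnivore): diet is carnivore, checks out → Yes.
(mass=21, class=insect, diet=herbivore): diet is herbivore, does not fit → No.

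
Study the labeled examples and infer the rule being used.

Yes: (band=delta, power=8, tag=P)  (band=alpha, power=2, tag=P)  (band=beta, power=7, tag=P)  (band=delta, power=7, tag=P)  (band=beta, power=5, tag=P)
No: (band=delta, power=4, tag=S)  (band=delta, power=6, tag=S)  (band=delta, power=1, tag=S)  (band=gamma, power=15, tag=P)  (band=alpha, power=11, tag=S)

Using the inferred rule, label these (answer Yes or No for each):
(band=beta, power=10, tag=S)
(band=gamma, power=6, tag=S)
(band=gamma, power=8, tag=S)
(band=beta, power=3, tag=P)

No, No, No, Yes

The pattern is that an item is 'Yes' exactly when: tag is P AND power ≤ 8.
(band=beta, power=10, tag=S): tag is S, power = 10 — doesn't match, so No. (band=gamma, power=6, tag=S): tag is S, power = 6 — doesn't match, so No. (band=gamma, power=8, tag=S): tag is S, power = 8 — doesn't match, so No. (band=beta, power=3, tag=P): tag is P, power = 3 — qualifies, so Yes.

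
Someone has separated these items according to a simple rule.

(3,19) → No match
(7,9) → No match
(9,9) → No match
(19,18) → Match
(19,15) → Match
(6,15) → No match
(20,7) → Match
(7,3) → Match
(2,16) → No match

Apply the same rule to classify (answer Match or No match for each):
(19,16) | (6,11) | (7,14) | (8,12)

Checking candidate rules against both groups, what survives is: first > second.
(19,16) — 19 > 16, hence Match.
(6,11) — 6 < 11, hence No match.
(7,14) — 7 < 14, hence No match.
(8,12) — 8 < 12, hence No match.

Match, No match, No match, No match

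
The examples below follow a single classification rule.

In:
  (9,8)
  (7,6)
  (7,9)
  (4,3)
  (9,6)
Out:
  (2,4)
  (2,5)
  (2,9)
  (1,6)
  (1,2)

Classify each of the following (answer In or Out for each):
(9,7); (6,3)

The distinguishing property — first ≥ 3 — holds for all the 'In' cases and none of the 'Out' cases.

In, In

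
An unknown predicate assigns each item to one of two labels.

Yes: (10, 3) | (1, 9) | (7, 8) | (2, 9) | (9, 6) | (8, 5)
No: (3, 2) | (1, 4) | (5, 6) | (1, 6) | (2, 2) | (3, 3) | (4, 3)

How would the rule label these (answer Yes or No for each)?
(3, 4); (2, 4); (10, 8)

The classifier is using: max ≥ 7.
(3, 4): No (max 4).
(2, 4): No (max 4).
(10, 8): Yes (max 10).

No, No, Yes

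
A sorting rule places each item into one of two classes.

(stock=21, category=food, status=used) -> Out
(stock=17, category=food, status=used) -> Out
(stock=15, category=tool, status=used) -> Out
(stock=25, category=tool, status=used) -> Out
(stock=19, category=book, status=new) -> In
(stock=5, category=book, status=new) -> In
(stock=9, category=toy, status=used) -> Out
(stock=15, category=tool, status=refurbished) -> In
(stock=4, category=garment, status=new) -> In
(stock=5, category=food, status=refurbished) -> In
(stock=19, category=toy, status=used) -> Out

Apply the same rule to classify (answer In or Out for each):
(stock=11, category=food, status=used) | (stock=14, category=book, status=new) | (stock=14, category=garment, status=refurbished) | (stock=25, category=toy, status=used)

Out, In, In, Out

'In' ⟺ status is not used.
(stock=11, category=food, status=used) → status is used → Out. (stock=14, category=book, status=new) → status is new → In. (stock=14, category=garment, status=refurbished) → status is refurbished → In. (stock=25, category=toy, status=used) → status is used → Out.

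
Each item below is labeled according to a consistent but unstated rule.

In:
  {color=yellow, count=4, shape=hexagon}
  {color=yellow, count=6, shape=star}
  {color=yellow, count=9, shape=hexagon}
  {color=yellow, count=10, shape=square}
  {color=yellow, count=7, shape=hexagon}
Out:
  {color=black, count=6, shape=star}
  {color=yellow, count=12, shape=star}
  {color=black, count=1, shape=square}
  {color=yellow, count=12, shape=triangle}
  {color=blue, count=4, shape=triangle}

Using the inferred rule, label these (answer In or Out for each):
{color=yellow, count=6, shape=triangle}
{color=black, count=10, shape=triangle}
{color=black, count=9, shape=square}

A rule that fits every label: color is yellow AND count ≤ 10 — true of each 'In' example, false of each 'Out' one.

In, Out, Out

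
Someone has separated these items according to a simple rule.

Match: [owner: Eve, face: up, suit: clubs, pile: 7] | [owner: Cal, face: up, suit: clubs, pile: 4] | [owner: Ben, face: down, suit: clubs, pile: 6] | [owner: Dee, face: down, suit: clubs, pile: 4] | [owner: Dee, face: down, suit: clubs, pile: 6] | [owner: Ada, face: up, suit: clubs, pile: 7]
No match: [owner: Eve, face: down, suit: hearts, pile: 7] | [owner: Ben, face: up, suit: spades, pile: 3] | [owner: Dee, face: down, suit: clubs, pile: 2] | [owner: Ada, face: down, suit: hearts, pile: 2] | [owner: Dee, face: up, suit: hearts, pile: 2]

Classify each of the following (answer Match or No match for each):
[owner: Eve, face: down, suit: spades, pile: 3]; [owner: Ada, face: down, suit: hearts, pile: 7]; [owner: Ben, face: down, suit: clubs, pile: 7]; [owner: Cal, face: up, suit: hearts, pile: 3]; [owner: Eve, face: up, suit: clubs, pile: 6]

A rule that fits every label: suit is clubs AND pile ≥ 3 — true of each 'Match' example, false of each 'No match' one.
[owner: Eve, face: down, suit: spades, pile: 3]: suit is spades, pile = 3, doesn't match → No match. [owner: Ada, face: down, suit: hearts, pile: 7]: suit is hearts, pile = 7, doesn't match → No match. [owner: Ben, face: down, suit: clubs, pile: 7]: suit is clubs, pile = 7, satisfies this → Match. [owner: Cal, face: up, suit: hearts, pile: 3]: suit is hearts, pile = 3, doesn't match → No match. [owner: Eve, face: up, suit: clubs, pile: 6]: suit is clubs, pile = 6, satisfies this → Match.

No match, No match, Match, No match, Match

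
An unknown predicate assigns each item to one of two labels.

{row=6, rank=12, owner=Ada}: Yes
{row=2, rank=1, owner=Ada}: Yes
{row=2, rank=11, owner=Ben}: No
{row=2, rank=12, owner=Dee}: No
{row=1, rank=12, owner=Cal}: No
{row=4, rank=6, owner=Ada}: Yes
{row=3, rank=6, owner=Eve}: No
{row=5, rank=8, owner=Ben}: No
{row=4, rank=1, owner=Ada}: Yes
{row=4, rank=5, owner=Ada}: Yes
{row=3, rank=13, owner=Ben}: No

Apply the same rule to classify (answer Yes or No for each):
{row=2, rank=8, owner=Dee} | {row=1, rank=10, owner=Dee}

No, No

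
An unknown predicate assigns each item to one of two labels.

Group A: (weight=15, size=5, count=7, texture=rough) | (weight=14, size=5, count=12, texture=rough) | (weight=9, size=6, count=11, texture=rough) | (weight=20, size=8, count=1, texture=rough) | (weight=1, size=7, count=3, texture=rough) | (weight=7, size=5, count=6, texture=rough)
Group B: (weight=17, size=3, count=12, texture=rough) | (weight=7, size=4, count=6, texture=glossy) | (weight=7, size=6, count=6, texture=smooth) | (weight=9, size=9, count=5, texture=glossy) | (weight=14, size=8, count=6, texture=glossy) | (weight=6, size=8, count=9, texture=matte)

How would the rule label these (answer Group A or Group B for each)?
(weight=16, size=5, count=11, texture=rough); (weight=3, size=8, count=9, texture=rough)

The classifier is using: texture is rough AND size ≥ 4.
(weight=16, size=5, count=11, texture=rough): texture is rough, size = 5, qualifies → Group A.
(weight=3, size=8, count=9, texture=rough): texture is rough, size = 8, qualifies → Group A.

Group A, Group A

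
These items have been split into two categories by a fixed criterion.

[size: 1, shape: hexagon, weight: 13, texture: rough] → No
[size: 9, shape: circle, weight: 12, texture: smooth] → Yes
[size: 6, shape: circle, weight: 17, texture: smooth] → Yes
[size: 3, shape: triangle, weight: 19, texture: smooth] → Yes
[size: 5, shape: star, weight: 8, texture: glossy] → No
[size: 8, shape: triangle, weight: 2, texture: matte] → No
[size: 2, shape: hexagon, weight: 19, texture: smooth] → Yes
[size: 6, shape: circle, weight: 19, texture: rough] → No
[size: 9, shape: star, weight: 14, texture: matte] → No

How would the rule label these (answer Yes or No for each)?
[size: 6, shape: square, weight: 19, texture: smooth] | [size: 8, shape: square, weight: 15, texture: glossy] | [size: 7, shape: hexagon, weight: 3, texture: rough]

The pattern is that an item is 'Yes' exactly when: texture is smooth.
[size: 6, shape: square, weight: 19, texture: smooth]: texture is smooth, fits → Yes. [size: 8, shape: square, weight: 15, texture: glossy]: texture is glossy, lacks this property → No. [size: 7, shape: hexagon, weight: 3, texture: rough]: texture is rough, lacks this property → No.

Yes, No, No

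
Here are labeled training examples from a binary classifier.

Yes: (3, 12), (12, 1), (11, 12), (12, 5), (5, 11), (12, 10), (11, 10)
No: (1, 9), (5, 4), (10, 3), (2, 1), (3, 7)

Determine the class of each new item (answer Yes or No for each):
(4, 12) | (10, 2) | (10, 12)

Yes, No, Yes

The pattern is that an item is 'Yes' exactly when: max ≥ 11.
Yes: (4, 12), since max 12.
No: (10, 2), since max 10.
Yes: (10, 12), since max 12.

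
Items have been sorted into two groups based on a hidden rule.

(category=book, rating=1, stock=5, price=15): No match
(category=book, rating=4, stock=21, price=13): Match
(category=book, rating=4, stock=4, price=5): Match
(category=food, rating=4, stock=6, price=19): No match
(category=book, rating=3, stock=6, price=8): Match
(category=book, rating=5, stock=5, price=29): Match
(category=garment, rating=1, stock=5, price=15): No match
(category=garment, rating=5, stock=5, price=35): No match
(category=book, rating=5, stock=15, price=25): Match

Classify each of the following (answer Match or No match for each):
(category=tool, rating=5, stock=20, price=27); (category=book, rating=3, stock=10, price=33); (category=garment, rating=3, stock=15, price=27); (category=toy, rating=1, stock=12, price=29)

No match, Match, No match, No match

'Match' ⟺ category is book AND rating ≥ 3.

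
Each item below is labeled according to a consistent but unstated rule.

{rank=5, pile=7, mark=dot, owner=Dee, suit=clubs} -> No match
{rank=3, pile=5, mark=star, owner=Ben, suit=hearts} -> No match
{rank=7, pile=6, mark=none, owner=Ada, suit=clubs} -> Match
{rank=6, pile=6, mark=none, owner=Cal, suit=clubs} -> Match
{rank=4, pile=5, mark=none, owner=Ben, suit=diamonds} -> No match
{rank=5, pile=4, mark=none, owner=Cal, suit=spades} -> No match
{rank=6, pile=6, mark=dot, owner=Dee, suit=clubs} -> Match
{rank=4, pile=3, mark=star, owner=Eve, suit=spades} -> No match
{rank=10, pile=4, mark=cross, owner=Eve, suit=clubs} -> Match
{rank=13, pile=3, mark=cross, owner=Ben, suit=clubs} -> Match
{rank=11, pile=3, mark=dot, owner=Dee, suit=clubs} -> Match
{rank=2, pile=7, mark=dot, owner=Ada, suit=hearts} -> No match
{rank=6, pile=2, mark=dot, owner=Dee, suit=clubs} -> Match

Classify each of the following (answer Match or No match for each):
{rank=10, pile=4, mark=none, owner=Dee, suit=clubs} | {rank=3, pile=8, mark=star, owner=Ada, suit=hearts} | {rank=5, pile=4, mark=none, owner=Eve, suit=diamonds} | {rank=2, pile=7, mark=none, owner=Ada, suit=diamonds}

One predicate separates the groups cleanly: rank ≥ 6.

Match, No match, No match, No match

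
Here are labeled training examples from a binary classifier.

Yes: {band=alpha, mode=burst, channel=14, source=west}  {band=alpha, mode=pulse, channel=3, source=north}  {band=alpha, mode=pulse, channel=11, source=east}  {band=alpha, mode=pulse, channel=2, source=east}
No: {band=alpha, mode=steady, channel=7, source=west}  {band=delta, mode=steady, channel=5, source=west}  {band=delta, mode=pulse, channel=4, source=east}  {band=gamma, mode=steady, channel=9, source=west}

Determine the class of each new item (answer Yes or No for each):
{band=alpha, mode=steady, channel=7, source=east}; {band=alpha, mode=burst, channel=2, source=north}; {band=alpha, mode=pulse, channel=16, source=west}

The classifier is using: band is alpha AND channel ≠ 7.
{band=alpha, mode=steady, channel=7, source=east}: band is alpha, channel = 7 — does not satisfy this, so No. {band=alpha, mode=burst, channel=2, source=north}: band is alpha, channel = 2 — matches, so Yes. {band=alpha, mode=pulse, channel=16, source=west}: band is alpha, channel = 16 — matches, so Yes.

No, Yes, Yes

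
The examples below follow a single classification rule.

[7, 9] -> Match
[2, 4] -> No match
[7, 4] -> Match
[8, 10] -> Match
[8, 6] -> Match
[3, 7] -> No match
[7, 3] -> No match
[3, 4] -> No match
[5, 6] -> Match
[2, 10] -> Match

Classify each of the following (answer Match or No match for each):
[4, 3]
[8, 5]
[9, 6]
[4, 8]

No match, Match, Match, Match

All 'Match' examples share one property — sum ≥ 11 — and every 'No match' example lacks it.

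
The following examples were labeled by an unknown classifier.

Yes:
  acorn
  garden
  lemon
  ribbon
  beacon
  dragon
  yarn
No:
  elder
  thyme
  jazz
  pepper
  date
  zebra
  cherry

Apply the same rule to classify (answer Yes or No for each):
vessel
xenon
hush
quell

No, Yes, No, No

Rule: contains 'n'. This holds for each 'Yes' example and fails for each 'No' one.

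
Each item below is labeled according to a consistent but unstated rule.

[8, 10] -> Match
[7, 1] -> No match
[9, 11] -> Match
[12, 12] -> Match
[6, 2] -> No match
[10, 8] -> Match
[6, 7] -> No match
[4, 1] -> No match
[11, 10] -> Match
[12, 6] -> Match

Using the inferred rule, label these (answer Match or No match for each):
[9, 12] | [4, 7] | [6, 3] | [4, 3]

Match, No match, No match, No match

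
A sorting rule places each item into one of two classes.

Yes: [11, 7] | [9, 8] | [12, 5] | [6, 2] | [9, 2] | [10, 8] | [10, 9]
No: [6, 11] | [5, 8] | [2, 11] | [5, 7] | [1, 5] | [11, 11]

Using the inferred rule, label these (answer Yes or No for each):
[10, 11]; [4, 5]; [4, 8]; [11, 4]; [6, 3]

The classifier is using: first > second.

No, No, No, Yes, Yes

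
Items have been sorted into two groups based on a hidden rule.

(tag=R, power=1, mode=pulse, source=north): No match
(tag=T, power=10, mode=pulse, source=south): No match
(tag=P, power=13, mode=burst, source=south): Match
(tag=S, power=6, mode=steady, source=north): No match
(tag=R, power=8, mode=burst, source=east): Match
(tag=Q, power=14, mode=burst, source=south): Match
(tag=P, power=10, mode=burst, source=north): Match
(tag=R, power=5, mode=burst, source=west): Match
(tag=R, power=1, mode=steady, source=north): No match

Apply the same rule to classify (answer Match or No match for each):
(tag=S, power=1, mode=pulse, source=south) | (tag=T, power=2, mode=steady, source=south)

All 'Match' examples share one property — mode is burst — and every 'No match' example lacks it.
No match: (tag=S, power=1, mode=pulse, source=south), since mode is pulse.
No match: (tag=T, power=2, mode=steady, source=south), since mode is steady.

No match, No match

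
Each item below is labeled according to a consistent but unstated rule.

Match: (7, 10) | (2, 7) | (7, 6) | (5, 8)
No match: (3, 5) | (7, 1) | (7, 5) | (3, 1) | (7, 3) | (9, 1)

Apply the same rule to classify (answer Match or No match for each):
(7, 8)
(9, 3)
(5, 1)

Match, No match, No match

The classifier is using: sum is odd.
(7, 8): Match (7+8 = 15).
(9, 3): No match (9+3 = 12).
(5, 1): No match (5+1 = 6).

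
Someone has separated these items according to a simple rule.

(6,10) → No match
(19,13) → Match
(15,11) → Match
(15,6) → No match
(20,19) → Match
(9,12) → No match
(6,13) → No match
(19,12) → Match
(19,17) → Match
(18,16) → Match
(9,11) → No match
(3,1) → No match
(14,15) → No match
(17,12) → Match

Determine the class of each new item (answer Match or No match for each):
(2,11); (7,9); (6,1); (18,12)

No match, No match, No match, Match

The classifier is using: first > second AND sum ≥ 26.
(2,11): 2 < 11, 2+11 = 13, doesn't match → No match.
(7,9): 7 < 9, 7+9 = 16, doesn't match → No match.
(6,1): 6 > 1, 6+1 = 7, doesn't match → No match.
(18,12): 18 > 12, 18+12 = 30, checks out → Match.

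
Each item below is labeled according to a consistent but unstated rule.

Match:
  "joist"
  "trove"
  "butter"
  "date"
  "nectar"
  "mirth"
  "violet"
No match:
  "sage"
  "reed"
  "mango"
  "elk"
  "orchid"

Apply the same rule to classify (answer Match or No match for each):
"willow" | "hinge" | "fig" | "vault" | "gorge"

The rule appears to be: contains 't'.
"willow" — no 't', hence No match. "hinge" — no 't', hence No match. "fig" — no 't', hence No match. "vault" — has 't', hence Match. "gorge" — no 't', hence No match.

No match, No match, No match, Match, No match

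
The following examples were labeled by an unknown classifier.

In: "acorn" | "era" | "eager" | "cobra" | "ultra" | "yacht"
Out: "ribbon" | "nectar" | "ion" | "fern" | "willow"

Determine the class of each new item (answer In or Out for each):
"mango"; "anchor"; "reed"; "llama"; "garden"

In, Out, Out, In, Out

One predicate separates the groups cleanly: odd length AND contains 'a'.
"mango": length 5, has 'a' — satisfies this, so In.
"anchor": length 6, has 'a' — doesn't qualify, so Out.
"reed": length 4, no 'a' — doesn't qualify, so Out.
"llama": length 5, has 'a' — satisfies this, so In.
"garden": length 6, has 'a' — doesn't qualify, so Out.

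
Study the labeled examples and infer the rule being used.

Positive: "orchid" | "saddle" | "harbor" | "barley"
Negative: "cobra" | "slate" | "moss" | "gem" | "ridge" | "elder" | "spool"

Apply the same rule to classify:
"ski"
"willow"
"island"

Negative, Positive, Positive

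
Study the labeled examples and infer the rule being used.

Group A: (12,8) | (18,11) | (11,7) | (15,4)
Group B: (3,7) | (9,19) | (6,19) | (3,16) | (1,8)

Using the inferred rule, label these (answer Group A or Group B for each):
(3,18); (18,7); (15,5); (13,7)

Group B, Group A, Group A, Group A

The pattern is that an item is 'Group A' exactly when: first > second.
(3,18) → 3 < 18 → Group B.
(18,7) → 18 > 7 → Group A.
(15,5) → 15 > 5 → Group A.
(13,7) → 13 > 7 → Group A.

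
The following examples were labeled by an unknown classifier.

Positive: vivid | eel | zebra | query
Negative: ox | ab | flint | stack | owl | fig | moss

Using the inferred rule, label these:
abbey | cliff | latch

Positive, Negative, Negative

The classifier is using: has ≥ 2 vowels.
abbey: 2 vowels — matches, so Positive. cliff: 1 vowel — does not fit, so Negative. latch: 1 vowel — does not fit, so Negative.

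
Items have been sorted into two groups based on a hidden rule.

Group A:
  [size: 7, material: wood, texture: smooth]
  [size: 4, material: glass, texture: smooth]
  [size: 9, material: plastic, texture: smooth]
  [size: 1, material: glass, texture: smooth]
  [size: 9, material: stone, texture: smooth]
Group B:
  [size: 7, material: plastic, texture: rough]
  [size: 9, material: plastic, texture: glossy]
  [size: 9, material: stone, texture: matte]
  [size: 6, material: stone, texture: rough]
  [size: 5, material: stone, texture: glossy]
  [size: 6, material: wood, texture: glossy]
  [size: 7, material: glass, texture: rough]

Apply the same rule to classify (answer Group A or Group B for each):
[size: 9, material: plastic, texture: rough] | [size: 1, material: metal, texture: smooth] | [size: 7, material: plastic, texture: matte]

Group B, Group A, Group B

A rule that fits every label: texture is smooth — true of each 'Group A' example, false of each 'Group B' one.
Group B: [size: 9, material: plastic, texture: rough], since texture is rough. Group A: [size: 1, material: metal, texture: smooth], since texture is smooth. Group B: [size: 7, material: plastic, texture: matte], since texture is matte.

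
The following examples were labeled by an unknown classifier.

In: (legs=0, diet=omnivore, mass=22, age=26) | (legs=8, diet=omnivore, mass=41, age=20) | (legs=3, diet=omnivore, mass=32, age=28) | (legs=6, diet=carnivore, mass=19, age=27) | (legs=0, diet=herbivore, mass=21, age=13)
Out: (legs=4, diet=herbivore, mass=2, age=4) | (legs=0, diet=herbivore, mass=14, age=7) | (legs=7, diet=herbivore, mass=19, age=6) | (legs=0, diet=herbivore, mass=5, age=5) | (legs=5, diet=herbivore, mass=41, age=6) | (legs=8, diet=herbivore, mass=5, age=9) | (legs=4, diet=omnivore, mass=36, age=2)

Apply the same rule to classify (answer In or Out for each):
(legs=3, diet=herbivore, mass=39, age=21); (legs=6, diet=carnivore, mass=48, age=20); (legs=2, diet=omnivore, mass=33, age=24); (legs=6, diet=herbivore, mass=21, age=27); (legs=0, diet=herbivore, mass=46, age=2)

In, In, In, In, Out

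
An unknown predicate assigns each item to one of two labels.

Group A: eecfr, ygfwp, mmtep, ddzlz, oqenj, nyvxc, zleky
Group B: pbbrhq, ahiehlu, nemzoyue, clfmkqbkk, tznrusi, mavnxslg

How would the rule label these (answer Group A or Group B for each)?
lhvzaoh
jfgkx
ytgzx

Rule: length 5. This holds for each 'Group A' example and fails for each 'Group B' one.
Group B: lhvzaoh, since length 7. Group A: jfgkx, since length 5. Group A: ytgzx, since length 5.

Group B, Group A, Group A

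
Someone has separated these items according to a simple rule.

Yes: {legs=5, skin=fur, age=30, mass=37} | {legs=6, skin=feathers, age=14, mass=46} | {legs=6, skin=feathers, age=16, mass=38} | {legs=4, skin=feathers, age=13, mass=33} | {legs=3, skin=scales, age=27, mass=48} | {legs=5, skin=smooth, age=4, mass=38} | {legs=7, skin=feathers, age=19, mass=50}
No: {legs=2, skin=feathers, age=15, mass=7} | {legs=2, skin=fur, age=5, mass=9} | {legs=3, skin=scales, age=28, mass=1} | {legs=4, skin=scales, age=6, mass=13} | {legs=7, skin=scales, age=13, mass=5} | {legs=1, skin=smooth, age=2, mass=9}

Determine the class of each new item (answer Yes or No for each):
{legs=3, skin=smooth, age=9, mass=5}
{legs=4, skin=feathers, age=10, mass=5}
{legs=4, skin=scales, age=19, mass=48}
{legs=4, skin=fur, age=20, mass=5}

No, No, Yes, No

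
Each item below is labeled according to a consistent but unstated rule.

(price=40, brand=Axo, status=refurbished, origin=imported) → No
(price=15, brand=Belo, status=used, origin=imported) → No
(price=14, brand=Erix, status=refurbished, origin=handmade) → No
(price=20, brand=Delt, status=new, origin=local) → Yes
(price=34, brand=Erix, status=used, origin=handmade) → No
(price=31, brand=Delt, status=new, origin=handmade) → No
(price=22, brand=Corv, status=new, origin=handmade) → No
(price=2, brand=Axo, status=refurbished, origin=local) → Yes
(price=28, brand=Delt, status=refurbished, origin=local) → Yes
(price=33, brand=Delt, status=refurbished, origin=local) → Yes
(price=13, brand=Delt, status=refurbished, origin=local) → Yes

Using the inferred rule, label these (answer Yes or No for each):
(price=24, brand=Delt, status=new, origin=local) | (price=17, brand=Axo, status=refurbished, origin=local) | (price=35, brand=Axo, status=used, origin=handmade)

A rule that fits every label: origin is local — true of each 'Yes' example, false of each 'No' one.

Yes, Yes, No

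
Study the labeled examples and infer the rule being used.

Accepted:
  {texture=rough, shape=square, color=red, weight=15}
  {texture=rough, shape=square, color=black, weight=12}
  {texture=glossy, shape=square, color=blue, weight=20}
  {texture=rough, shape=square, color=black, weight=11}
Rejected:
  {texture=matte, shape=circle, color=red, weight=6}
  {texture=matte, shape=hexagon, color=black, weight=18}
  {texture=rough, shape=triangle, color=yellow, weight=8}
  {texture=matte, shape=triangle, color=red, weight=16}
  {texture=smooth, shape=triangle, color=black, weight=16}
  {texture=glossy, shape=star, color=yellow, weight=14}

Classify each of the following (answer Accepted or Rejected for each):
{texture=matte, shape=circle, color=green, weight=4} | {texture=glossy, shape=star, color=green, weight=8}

Rejected, Rejected

Comparing the two groups points to one rule — shape is square.
Rejected: {texture=matte, shape=circle, color=green, weight=4}, since shape is circle. Rejected: {texture=glossy, shape=star, color=green, weight=8}, since shape is star.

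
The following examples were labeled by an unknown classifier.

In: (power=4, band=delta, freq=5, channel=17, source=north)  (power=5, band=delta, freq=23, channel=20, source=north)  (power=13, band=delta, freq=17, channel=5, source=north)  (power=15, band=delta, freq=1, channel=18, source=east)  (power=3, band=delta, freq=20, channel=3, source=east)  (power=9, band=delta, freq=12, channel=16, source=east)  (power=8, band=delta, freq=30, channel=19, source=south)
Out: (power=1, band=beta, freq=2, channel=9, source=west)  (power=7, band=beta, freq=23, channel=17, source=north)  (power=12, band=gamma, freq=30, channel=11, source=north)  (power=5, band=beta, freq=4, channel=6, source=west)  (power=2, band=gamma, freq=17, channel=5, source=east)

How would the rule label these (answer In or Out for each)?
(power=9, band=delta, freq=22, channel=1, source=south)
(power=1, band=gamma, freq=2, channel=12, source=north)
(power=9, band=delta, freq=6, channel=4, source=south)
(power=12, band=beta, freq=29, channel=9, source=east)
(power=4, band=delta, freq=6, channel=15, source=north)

In, Out, In, Out, In

The distinguishing property — band is delta — holds for all the 'In' cases and none of the 'Out' cases.
(power=9, band=delta, freq=22, channel=1, source=south): band is delta — qualifies, so In. (power=1, band=gamma, freq=2, channel=12, source=north): band is gamma — does not fit, so Out. (power=9, band=delta, freq=6, channel=4, source=south): band is delta — qualifies, so In. (power=12, band=beta, freq=29, channel=9, source=east): band is beta — does not fit, so Out. (power=4, band=delta, freq=6, channel=15, source=north): band is delta — qualifies, so In.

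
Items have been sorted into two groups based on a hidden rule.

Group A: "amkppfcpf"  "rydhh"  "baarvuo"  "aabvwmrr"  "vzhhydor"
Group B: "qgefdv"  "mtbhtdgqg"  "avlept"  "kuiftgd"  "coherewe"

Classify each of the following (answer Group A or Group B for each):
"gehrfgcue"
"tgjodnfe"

Rule: has a double letter. This holds for each 'Group A' example and fails for each 'Group B' one.
"gehrfgcue" → no doubled letter → Group B.
"tgjodnfe" → no doubled letter → Group B.

Group B, Group B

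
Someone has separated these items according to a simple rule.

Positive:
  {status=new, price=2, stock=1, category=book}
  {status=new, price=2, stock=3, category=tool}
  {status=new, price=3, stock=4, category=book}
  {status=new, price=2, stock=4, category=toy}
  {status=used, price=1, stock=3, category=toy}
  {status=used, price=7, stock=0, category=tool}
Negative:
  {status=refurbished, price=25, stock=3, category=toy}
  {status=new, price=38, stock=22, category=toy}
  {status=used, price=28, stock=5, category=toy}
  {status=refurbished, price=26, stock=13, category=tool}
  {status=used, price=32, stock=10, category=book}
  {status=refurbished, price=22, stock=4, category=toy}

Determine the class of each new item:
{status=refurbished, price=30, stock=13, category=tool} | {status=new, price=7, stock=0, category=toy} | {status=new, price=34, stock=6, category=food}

Negative, Positive, Negative

All 'Positive' examples share one property — price ≤ 7 — and every 'Negative' example lacks it.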